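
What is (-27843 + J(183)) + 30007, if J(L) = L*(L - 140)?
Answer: 10033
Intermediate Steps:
J(L) = L*(-140 + L)
(-27843 + J(183)) + 30007 = (-27843 + 183*(-140 + 183)) + 30007 = (-27843 + 183*43) + 30007 = (-27843 + 7869) + 30007 = -19974 + 30007 = 10033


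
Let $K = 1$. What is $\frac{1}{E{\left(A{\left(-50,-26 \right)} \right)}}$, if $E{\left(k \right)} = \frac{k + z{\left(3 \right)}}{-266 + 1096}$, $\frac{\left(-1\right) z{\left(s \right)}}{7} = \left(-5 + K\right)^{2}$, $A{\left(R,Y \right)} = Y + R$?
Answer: $- \frac{415}{94} \approx -4.4149$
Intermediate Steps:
$A{\left(R,Y \right)} = R + Y$
$z{\left(s \right)} = -112$ ($z{\left(s \right)} = - 7 \left(-5 + 1\right)^{2} = - 7 \left(-4\right)^{2} = \left(-7\right) 16 = -112$)
$E{\left(k \right)} = - \frac{56}{415} + \frac{k}{830}$ ($E{\left(k \right)} = \frac{k - 112}{-266 + 1096} = \frac{-112 + k}{830} = \left(-112 + k\right) \frac{1}{830} = - \frac{56}{415} + \frac{k}{830}$)
$\frac{1}{E{\left(A{\left(-50,-26 \right)} \right)}} = \frac{1}{- \frac{56}{415} + \frac{-50 - 26}{830}} = \frac{1}{- \frac{56}{415} + \frac{1}{830} \left(-76\right)} = \frac{1}{- \frac{56}{415} - \frac{38}{415}} = \frac{1}{- \frac{94}{415}} = - \frac{415}{94}$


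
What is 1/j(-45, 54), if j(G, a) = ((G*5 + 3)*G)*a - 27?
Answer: 1/539433 ≈ 1.8538e-6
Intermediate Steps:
j(G, a) = -27 + G*a*(3 + 5*G) (j(G, a) = ((5*G + 3)*G)*a - 27 = ((3 + 5*G)*G)*a - 27 = (G*(3 + 5*G))*a - 27 = G*a*(3 + 5*G) - 27 = -27 + G*a*(3 + 5*G))
1/j(-45, 54) = 1/(-27 + 3*(-45)*54 + 5*54*(-45)²) = 1/(-27 - 7290 + 5*54*2025) = 1/(-27 - 7290 + 546750) = 1/539433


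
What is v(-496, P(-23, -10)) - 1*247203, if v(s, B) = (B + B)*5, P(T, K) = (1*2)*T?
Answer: -247663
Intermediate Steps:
P(T, K) = 2*T
v(s, B) = 10*B (v(s, B) = (2*B)*5 = 10*B)
v(-496, P(-23, -10)) - 1*247203 = 10*(2*(-23)) - 1*247203 = 10*(-46) - 247203 = -460 - 247203 = -247663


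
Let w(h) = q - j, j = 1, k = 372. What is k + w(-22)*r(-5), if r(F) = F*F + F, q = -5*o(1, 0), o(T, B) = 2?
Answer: 152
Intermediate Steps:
q = -10 (q = -5*2 = -10)
r(F) = F + F**2 (r(F) = F**2 + F = F + F**2)
w(h) = -11 (w(h) = -10 - 1*1 = -10 - 1 = -11)
k + w(-22)*r(-5) = 372 - (-55)*(1 - 5) = 372 - (-55)*(-4) = 372 - 11*20 = 372 - 220 = 152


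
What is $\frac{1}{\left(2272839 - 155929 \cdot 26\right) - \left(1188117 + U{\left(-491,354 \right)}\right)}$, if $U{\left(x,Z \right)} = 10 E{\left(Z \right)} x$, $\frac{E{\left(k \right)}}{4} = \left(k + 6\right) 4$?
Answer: $\frac{1}{25312168} \approx 3.9507 \cdot 10^{-8}$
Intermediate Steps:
$E{\left(k \right)} = 96 + 16 k$ ($E{\left(k \right)} = 4 \left(k + 6\right) 4 = 4 \left(6 + k\right) 4 = 4 \left(24 + 4 k\right) = 96 + 16 k$)
$U{\left(x,Z \right)} = x \left(960 + 160 Z\right)$ ($U{\left(x,Z \right)} = 10 \left(96 + 16 Z\right) x = \left(960 + 160 Z\right) x = x \left(960 + 160 Z\right)$)
$\frac{1}{\left(2272839 - 155929 \cdot 26\right) - \left(1188117 + U{\left(-491,354 \right)}\right)} = \frac{1}{\left(2272839 - 155929 \cdot 26\right) - \left(1188117 + 160 \left(-491\right) \left(6 + 354\right)\right)} = \frac{1}{\left(2272839 - 4054154\right) - \left(1188117 + 160 \left(-491\right) 360\right)} = \frac{1}{\left(2272839 - 4054154\right) - -27093483} = \frac{1}{-1781315 + \left(-1188117 + 28281600\right)} = \frac{1}{-1781315 + 27093483} = \frac{1}{25312168}$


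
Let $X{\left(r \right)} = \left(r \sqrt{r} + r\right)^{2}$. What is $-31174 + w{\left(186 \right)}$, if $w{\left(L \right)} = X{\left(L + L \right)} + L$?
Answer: $51586244 + 553536 \sqrt{93} \approx 5.6924 \cdot 10^{7}$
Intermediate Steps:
$X{\left(r \right)} = \left(r + r^{\frac{3}{2}}\right)^{2}$ ($X{\left(r \right)} = \left(r^{\frac{3}{2}} + r\right)^{2} = \left(r + r^{\frac{3}{2}}\right)^{2}$)
$w{\left(L \right)} = L + \left(2 L + 2 \sqrt{2} L^{\frac{3}{2}}\right)^{2}$ ($w{\left(L \right)} = \left(\left(L + L\right) + \left(L + L\right)^{\frac{3}{2}}\right)^{2} + L = \left(2 L + \left(2 L\right)^{\frac{3}{2}}\right)^{2} + L = \left(2 L + 2 \sqrt{2} L^{\frac{3}{2}}\right)^{2} + L = L + \left(2 L + 2 \sqrt{2} L^{\frac{3}{2}}\right)^{2}$)
$-31174 + w{\left(186 \right)} = -31174 + \left(186 + 4 \left(186 + \sqrt{2} \cdot 186^{\frac{3}{2}}\right)^{2}\right) = -31174 + \left(186 + 4 \left(186 + \sqrt{2} \cdot 186 \sqrt{186}\right)^{2}\right) = -31174 + \left(186 + 4 \left(186 + 372 \sqrt{93}\right)^{2}\right) = -30988 + 4 \left(186 + 372 \sqrt{93}\right)^{2}$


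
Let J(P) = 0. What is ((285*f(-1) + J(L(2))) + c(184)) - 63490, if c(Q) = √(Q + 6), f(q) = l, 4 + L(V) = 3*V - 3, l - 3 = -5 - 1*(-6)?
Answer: -62350 + √190 ≈ -62336.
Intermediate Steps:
l = 4 (l = 3 + (-5 - 1*(-6)) = 3 + (-5 + 6) = 3 + 1 = 4)
L(V) = -7 + 3*V (L(V) = -4 + (3*V - 3) = -4 + (-3 + 3*V) = -7 + 3*V)
f(q) = 4
c(Q) = √(6 + Q)
((285*f(-1) + J(L(2))) + c(184)) - 63490 = ((285*4 + 0) + √(6 + 184)) - 63490 = ((1140 + 0) + √190) - 63490 = (1140 + √190) - 63490 = -62350 + √190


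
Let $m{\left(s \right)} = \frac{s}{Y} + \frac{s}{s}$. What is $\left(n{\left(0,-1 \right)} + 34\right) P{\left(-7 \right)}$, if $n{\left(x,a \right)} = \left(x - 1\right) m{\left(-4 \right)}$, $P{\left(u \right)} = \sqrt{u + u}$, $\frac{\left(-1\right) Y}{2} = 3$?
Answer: $\frac{97 i \sqrt{14}}{3} \approx 120.98 i$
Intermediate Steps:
$Y = -6$ ($Y = \left(-2\right) 3 = -6$)
$P{\left(u \right)} = \sqrt{2} \sqrt{u}$ ($P{\left(u \right)} = \sqrt{2 u} = \sqrt{2} \sqrt{u}$)
$m{\left(s \right)} = 1 - \frac{s}{6}$ ($m{\left(s \right)} = \frac{s}{-6} + \frac{s}{s} = s \left(- \frac{1}{6}\right) + 1 = - \frac{s}{6} + 1 = 1 - \frac{s}{6}$)
$n{\left(x,a \right)} = - \frac{5}{3} + \frac{5 x}{3}$ ($n{\left(x,a \right)} = \left(x - 1\right) \left(1 - - \frac{2}{3}\right) = \left(-1 + x\right) \left(1 + \frac{2}{3}\right) = \left(-1 + x\right) \frac{5}{3} = - \frac{5}{3} + \frac{5 x}{3}$)
$\left(n{\left(0,-1 \right)} + 34\right) P{\left(-7 \right)} = \left(\left(- \frac{5}{3} + \frac{5}{3} \cdot 0\right) + 34\right) \sqrt{2} \sqrt{-7} = \left(\left(- \frac{5}{3} + 0\right) + 34\right) \sqrt{2} i \sqrt{7} = \left(- \frac{5}{3} + 34\right) i \sqrt{14} = \frac{97 i \sqrt{14}}{3}$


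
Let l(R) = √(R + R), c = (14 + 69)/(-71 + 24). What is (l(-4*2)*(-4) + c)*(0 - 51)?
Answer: 4233/47 + 816*I ≈ 90.064 + 816.0*I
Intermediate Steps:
c = -83/47 (c = 83/(-47) = 83*(-1/47) = -83/47 ≈ -1.7660)
l(R) = √2*√R (l(R) = √(2*R) = √2*√R)
(l(-4*2)*(-4) + c)*(0 - 51) = ((√2*√(-4*2))*(-4) - 83/47)*(0 - 51) = ((√2*√(-8))*(-4) - 83/47)*(-51) = ((√2*(2*I*√2))*(-4) - 83/47)*(-51) = ((4*I)*(-4) - 83/47)*(-51) = (-16*I - 83/47)*(-51) = (-83/47 - 16*I)*(-51) = 4233/47 + 816*I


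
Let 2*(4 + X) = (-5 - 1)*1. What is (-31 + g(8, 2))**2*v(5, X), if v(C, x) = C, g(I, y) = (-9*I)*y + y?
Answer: 149645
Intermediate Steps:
g(I, y) = y - 9*I*y (g(I, y) = -9*I*y + y = y - 9*I*y)
X = -7 (X = -4 + ((-5 - 1)*1)/2 = -4 + (-6*1)/2 = -4 + (1/2)*(-6) = -4 - 3 = -7)
(-31 + g(8, 2))**2*v(5, X) = (-31 + 2*(1 - 9*8))**2*5 = (-31 + 2*(1 - 72))**2*5 = (-31 + 2*(-71))**2*5 = (-31 - 142)**2*5 = (-173)**2*5 = 29929*5 = 149645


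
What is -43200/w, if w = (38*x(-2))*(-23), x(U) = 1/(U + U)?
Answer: -86400/437 ≈ -197.71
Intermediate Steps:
x(U) = 1/(2*U)
w = 437/2 (w = (38*((1/2)/(-2)))*(-23) = (38*((1/2)*(-1/2)))*(-23) = (38*(-1/4))*(-23) = -19/2*(-23) = 437/2 ≈ 218.50)
-43200/w = -43200/437/2 = -43200*2/437 = -86400/437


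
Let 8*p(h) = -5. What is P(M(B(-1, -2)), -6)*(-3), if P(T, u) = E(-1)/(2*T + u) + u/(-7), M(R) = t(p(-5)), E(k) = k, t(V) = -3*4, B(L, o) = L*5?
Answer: -187/70 ≈ -2.6714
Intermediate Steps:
p(h) = -5/8 (p(h) = (⅛)*(-5) = -5/8)
B(L, o) = 5*L
t(V) = -12
M(R) = -12
P(T, u) = -1/(u + 2*T) - u/7 (P(T, u) = -1/(2*T + u) + u/(-7) = -1/(u + 2*T) + u*(-⅐) = -1/(u + 2*T) - u/7)
P(M(B(-1, -2)), -6)*(-3) = ((-7 - 1*(-6)² - 2*(-12)*(-6))/(7*(-6 + 2*(-12))))*(-3) = ((-7 - 1*36 - 144)/(7*(-6 - 24)))*(-3) = ((⅐)*(-7 - 36 - 144)/(-30))*(-3) = ((⅐)*(-1/30)*(-187))*(-3) = (187/210)*(-3) = -187/70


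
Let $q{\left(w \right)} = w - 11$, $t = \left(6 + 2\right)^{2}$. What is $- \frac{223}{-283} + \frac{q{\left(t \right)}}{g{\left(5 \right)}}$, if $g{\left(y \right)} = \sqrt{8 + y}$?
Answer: $\frac{223}{283} + \frac{53 \sqrt{13}}{13} \approx 15.488$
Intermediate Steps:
$t = 64$ ($t = 8^{2} = 64$)
$q{\left(w \right)} = -11 + w$
$- \frac{223}{-283} + \frac{q{\left(t \right)}}{g{\left(5 \right)}} = - \frac{223}{-283} + \frac{-11 + 64}{\sqrt{8 + 5}} = \left(-223\right) \left(- \frac{1}{283}\right) + \frac{53}{\sqrt{13}} = \frac{223}{283} + 53 \frac{\sqrt{13}}{13} = \frac{223}{283} + \frac{53 \sqrt{13}}{13}$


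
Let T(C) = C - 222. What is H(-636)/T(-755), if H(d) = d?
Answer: 636/977 ≈ 0.65097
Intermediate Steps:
T(C) = -222 + C
H(-636)/T(-755) = -636/(-222 - 755) = -636/(-977) = -636*(-1/977) = 636/977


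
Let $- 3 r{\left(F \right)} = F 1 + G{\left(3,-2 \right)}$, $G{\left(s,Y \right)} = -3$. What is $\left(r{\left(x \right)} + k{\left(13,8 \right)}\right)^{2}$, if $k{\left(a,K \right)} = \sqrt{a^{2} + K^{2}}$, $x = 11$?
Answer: $\frac{2161}{9} - \frac{16 \sqrt{233}}{3} \approx 158.7$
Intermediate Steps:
$r{\left(F \right)} = 1 - \frac{F}{3}$ ($r{\left(F \right)} = - \frac{F 1 - 3}{3} = - \frac{F - 3}{3} = - \frac{-3 + F}{3} = 1 - \frac{F}{3}$)
$k{\left(a,K \right)} = \sqrt{K^{2} + a^{2}}$
$\left(r{\left(x \right)} + k{\left(13,8 \right)}\right)^{2} = \left(\left(1 - \frac{11}{3}\right) + \sqrt{8^{2} + 13^{2}}\right)^{2} = \left(\left(1 - \frac{11}{3}\right) + \sqrt{64 + 169}\right)^{2} = \left(- \frac{8}{3} + \sqrt{233}\right)^{2}$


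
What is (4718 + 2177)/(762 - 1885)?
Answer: -6895/1123 ≈ -6.1398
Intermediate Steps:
(4718 + 2177)/(762 - 1885) = 6895/(-1123) = 6895*(-1/1123) = -6895/1123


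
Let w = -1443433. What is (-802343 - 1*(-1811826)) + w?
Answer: -433950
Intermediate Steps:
(-802343 - 1*(-1811826)) + w = (-802343 - 1*(-1811826)) - 1443433 = (-802343 + 1811826) - 1443433 = 1009483 - 1443433 = -433950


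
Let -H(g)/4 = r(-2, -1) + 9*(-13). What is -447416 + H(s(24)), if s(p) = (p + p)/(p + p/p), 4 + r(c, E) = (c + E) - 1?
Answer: -446916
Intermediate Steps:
r(c, E) = -5 + E + c (r(c, E) = -4 + ((c + E) - 1) = -4 + ((E + c) - 1) = -4 + (-1 + E + c) = -5 + E + c)
s(p) = 2*p/(1 + p) (s(p) = (2*p)/(p + 1) = (2*p)/(1 + p) = 2*p/(1 + p))
H(g) = 500 (H(g) = -4*((-5 - 1 - 2) + 9*(-13)) = -4*(-8 - 117) = -4*(-125) = 500)
-447416 + H(s(24)) = -447416 + 500 = -446916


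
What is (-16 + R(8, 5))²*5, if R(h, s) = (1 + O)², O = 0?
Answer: 1125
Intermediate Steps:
R(h, s) = 1 (R(h, s) = (1 + 0)² = 1² = 1)
(-16 + R(8, 5))²*5 = (-16 + 1)²*5 = (-15)²*5 = 225*5 = 1125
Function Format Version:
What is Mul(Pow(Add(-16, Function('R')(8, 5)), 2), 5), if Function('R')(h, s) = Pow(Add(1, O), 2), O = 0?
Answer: 1125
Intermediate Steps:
Function('R')(h, s) = 1 (Function('R')(h, s) = Pow(Add(1, 0), 2) = Pow(1, 2) = 1)
Mul(Pow(Add(-16, Function('R')(8, 5)), 2), 5) = Mul(Pow(Add(-16, 1), 2), 5) = Mul(Pow(-15, 2), 5) = Mul(225, 5) = 1125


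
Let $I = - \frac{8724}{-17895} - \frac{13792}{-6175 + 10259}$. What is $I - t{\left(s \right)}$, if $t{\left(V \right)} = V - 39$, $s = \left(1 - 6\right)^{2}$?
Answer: $\frac{67665458}{6090265} \approx 11.11$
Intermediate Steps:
$s = 25$ ($s = \left(-5\right)^{2} = 25$)
$t{\left(V \right)} = -39 + V$ ($t{\left(V \right)} = V - 39 = -39 + V$)
$I = - \frac{17598252}{6090265}$ ($I = \left(-8724\right) \left(- \frac{1}{17895}\right) - \frac{13792}{4084} = \frac{2908}{5965} - \frac{3448}{1021} = - \frac{17598252}{6090265} \approx -2.8896$)
$I - t{\left(s \right)} = - \frac{17598252}{6090265} - \left(-39 + 25\right) = - \frac{17598252}{6090265} - -14 = - \frac{17598252}{6090265} + 14 = \frac{67665458}{6090265}$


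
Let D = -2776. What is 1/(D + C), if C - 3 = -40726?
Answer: -1/43499 ≈ -2.2989e-5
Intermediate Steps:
C = -40723 (C = 3 - 40726 = -40723)
1/(D + C) = 1/(-2776 - 40723) = 1/(-43499) = -1/43499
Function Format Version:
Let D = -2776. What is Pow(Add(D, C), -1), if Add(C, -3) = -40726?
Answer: Rational(-1, 43499) ≈ -2.2989e-5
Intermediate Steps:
C = -40723 (C = Add(3, -40726) = -40723)
Pow(Add(D, C), -1) = Pow(Add(-2776, -40723), -1) = Pow(-43499, -1) = Rational(-1, 43499)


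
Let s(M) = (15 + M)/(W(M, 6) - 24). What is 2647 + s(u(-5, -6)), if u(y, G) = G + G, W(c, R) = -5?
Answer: 76760/29 ≈ 2646.9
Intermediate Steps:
u(y, G) = 2*G
s(M) = -15/29 - M/29 (s(M) = (15 + M)/(-5 - 24) = (15 + M)/(-29) = (15 + M)*(-1/29) = -15/29 - M/29)
2647 + s(u(-5, -6)) = 2647 + (-15/29 - 2*(-6)/29) = 2647 + (-15/29 - 1/29*(-12)) = 2647 + (-15/29 + 12/29) = 2647 - 3/29 = 76760/29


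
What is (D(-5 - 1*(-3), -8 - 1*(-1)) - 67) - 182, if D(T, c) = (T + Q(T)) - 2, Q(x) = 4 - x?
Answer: -247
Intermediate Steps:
D(T, c) = 2 (D(T, c) = (T + (4 - T)) - 2 = 4 - 2 = 2)
(D(-5 - 1*(-3), -8 - 1*(-1)) - 67) - 182 = (2 - 67) - 182 = -65 - 182 = -247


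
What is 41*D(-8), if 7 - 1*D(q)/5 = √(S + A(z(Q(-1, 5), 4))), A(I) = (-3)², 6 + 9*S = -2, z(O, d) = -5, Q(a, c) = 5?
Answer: 1435 - 205*√73/3 ≈ 851.16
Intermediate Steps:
S = -8/9 (S = -⅔ + (⅑)*(-2) = -⅔ - 2/9 = -8/9 ≈ -0.88889)
A(I) = 9
D(q) = 35 - 5*√73/3 (D(q) = 35 - 5*√(-8/9 + 9) = 35 - 5*√73/3)
41*D(-8) = 41*(35 - 5*√73/3) = 1435 - 205*√73/3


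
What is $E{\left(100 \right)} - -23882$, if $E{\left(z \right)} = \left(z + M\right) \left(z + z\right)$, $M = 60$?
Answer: $55882$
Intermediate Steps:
$E{\left(z \right)} = 2 z \left(60 + z\right)$ ($E{\left(z \right)} = \left(z + 60\right) \left(z + z\right) = \left(60 + z\right) 2 z = 2 z \left(60 + z\right)$)
$E{\left(100 \right)} - -23882 = 2 \cdot 100 \left(60 + 100\right) - -23882 = 2 \cdot 100 \cdot 160 + 23882 = 32000 + 23882 = 55882$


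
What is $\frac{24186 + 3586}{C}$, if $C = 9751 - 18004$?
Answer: $- \frac{212}{63} \approx -3.3651$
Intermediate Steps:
$C = -8253$ ($C = 9751 - 18004 = -8253$)
$\frac{24186 + 3586}{C} = \frac{24186 + 3586}{-8253} = 27772 \left(- \frac{1}{8253}\right) = - \frac{212}{63}$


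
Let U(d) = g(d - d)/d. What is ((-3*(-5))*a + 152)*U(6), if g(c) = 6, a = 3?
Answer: 197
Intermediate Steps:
U(d) = 6/d
((-3*(-5))*a + 152)*U(6) = (-3*(-5)*3 + 152)*(6/6) = (15*3 + 152)*(6*(⅙)) = (45 + 152)*1 = 197*1 = 197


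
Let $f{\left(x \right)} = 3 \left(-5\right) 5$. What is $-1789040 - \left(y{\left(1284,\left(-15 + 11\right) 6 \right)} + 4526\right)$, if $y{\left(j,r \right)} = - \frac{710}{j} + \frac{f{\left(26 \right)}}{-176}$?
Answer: $- \frac{101329297571}{56496} \approx -1.7936 \cdot 10^{6}$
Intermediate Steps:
$f{\left(x \right)} = -75$ ($f{\left(x \right)} = \left(-15\right) 5 = -75$)
$y{\left(j,r \right)} = \frac{75}{176} - \frac{710}{j}$ ($y{\left(j,r \right)} = - \frac{710}{j} - \frac{75}{-176} = - \frac{710}{j} - - \frac{75}{176} = - \frac{710}{j} + \frac{75}{176} = \frac{75}{176} - \frac{710}{j}$)
$-1789040 - \left(y{\left(1284,\left(-15 + 11\right) 6 \right)} + 4526\right) = -1789040 - \left(\left(\frac{75}{176} - \frac{710}{1284}\right) + 4526\right) = -1789040 - \left(\left(\frac{75}{176} - \frac{355}{642}\right) + 4526\right) = -1789040 - \left(- \frac{7165}{56496} + 4526\right) = -1789040 - \frac{255693731}{56496} = - \frac{101329297571}{56496}$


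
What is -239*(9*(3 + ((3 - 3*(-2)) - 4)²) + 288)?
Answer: -129060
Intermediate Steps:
-239*(9*(3 + ((3 - 3*(-2)) - 4)²) + 288) = -239*(9*(3 + ((3 + 6) - 4)²) + 288) = -239*(9*(3 + (9 - 4)²) + 288) = -239*(9*(3 + 5²) + 288) = -239*(9*(3 + 25) + 288) = -239*(9*28 + 288) = -239*(252 + 288) = -239*540 = -129060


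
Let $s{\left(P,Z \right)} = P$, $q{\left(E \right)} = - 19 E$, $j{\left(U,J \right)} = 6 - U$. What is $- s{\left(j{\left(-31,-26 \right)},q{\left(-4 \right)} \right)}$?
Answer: $-37$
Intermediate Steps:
$- s{\left(j{\left(-31,-26 \right)},q{\left(-4 \right)} \right)} = - (6 - -31) = - (6 + 31) = \left(-1\right) 37 = -37$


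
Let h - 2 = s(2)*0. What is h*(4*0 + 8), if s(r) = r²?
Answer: 16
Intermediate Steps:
h = 2 (h = 2 + 2²*0 = 2 + 4*0 = 2 + 0 = 2)
h*(4*0 + 8) = 2*(4*0 + 8) = 2*(0 + 8) = 2*8 = 16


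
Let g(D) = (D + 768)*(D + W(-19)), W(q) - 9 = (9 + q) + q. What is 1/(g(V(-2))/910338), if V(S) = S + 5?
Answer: -303446/4369 ≈ -69.454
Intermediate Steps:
V(S) = 5 + S
W(q) = 18 + 2*q (W(q) = 9 + ((9 + q) + q) = 9 + (9 + 2*q) = 18 + 2*q)
g(D) = (-20 + D)*(768 + D) (g(D) = (D + 768)*(D + (18 + 2*(-19))) = (768 + D)*(D + (18 - 38)) = (768 + D)*(D - 20) = (768 + D)*(-20 + D) = (-20 + D)*(768 + D))
1/(g(V(-2))/910338) = 1/((-15360 + (5 - 2)**2 + 748*(5 - 2))/910338) = 1/((-15360 + 3**2 + 748*3)*(1/910338)) = 1/((-15360 + 9 + 2244)*(1/910338)) = 1/(-13107*1/910338) = 1/(-4369/303446) = -303446/4369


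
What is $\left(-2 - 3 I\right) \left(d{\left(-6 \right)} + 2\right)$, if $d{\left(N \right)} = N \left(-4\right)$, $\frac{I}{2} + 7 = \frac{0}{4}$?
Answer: $1040$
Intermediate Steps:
$I = -14$ ($I = -14 + 2 \cdot \frac{0}{4} = -14 + 2 \cdot 0 \cdot \frac{1}{4} = -14 + 2 \cdot 0 = -14 + 0 = -14$)
$d{\left(N \right)} = - 4 N$
$\left(-2 - 3 I\right) \left(d{\left(-6 \right)} + 2\right) = \left(-2 - -42\right) \left(\left(-4\right) \left(-6\right) + 2\right) = \left(-2 + 42\right) \left(24 + 2\right) = 40 \cdot 26 = 1040$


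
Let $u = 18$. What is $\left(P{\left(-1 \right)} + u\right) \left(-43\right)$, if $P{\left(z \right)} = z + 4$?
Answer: $-903$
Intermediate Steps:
$P{\left(z \right)} = 4 + z$
$\left(P{\left(-1 \right)} + u\right) \left(-43\right) = \left(\left(4 - 1\right) + 18\right) \left(-43\right) = \left(3 + 18\right) \left(-43\right) = 21 \left(-43\right) = -903$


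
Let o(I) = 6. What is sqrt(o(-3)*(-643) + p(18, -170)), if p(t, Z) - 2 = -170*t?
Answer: 2*I*sqrt(1729) ≈ 83.162*I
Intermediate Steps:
p(t, Z) = 2 - 170*t
sqrt(o(-3)*(-643) + p(18, -170)) = sqrt(6*(-643) + (2 - 170*18)) = sqrt(-3858 + (2 - 3060)) = sqrt(-3858 - 3058) = sqrt(-6916) = 2*I*sqrt(1729)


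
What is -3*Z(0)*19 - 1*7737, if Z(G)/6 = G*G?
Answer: -7737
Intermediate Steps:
Z(G) = 6*G**2 (Z(G) = 6*(G*G) = 6*G**2)
-3*Z(0)*19 - 1*7737 = -18*0**2*19 - 1*7737 = -18*0*19 - 7737 = -3*0*19 - 7737 = 0*19 - 7737 = 0 - 7737 = -7737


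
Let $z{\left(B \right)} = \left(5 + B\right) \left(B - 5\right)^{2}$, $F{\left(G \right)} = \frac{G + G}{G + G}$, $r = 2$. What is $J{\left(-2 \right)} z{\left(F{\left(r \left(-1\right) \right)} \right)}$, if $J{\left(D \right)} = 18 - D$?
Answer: $1920$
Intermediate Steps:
$F{\left(G \right)} = 1$ ($F{\left(G \right)} = \frac{2 G}{2 G} = 2 G \frac{1}{2 G} = 1$)
$z{\left(B \right)} = \left(-5 + B\right)^{2} \left(5 + B\right)$ ($z{\left(B \right)} = \left(5 + B\right) \left(-5 + B\right)^{2} = \left(-5 + B\right)^{2} \left(5 + B\right)$)
$J{\left(-2 \right)} z{\left(F{\left(r \left(-1\right) \right)} \right)} = \left(18 - -2\right) \left(-5 + 1\right)^{2} \left(5 + 1\right) = \left(18 + 2\right) \left(-4\right)^{2} \cdot 6 = 20 \cdot 16 \cdot 6 = 20 \cdot 96 = 1920$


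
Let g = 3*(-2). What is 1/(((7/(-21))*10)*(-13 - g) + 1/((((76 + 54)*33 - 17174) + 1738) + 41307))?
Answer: 90483/2111273 ≈ 0.042857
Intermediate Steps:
g = -6
1/(((7/(-21))*10)*(-13 - g) + 1/((((76 + 54)*33 - 17174) + 1738) + 41307)) = 1/(((7/(-21))*10)*(-13 - 1*(-6)) + 1/((((76 + 54)*33 - 17174) + 1738) + 41307)) = 1/(((7*(-1/21))*10)*(-13 + 6) + 1/(((130*33 - 17174) + 1738) + 41307)) = 1/(-1/3*10*(-7) + 1/(((4290 - 17174) + 1738) + 41307)) = 1/(-10/3*(-7) + 1/((-12884 + 1738) + 41307)) = 1/(70/3 + 1/(-11146 + 41307)) = 1/(70/3 + 1/30161) = 1/(2111273/90483) = 90483/2111273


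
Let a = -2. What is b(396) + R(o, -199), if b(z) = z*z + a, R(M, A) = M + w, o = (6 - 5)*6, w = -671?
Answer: 156149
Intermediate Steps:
o = 6 (o = 1*6 = 6)
R(M, A) = -671 + M (R(M, A) = M - 671 = -671 + M)
b(z) = -2 + z² (b(z) = z*z - 2 = z² - 2 = -2 + z²)
b(396) + R(o, -199) = (-2 + 396²) + (-671 + 6) = (-2 + 156816) - 665 = 156814 - 665 = 156149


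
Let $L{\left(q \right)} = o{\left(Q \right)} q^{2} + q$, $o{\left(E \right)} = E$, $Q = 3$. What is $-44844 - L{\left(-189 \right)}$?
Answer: $-151818$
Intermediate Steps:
$L{\left(q \right)} = q + 3 q^{2}$ ($L{\left(q \right)} = 3 q^{2} + q = q + 3 q^{2}$)
$-44844 - L{\left(-189 \right)} = -44844 - - 189 \left(1 + 3 \left(-189\right)\right) = -44844 - - 189 \left(1 - 567\right) = -44844 - \left(-189\right) \left(-566\right) = -44844 - 106974 = -151818$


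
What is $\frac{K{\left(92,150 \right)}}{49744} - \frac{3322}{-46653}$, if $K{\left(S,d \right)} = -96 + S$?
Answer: $\frac{41265739}{580176708} \approx 0.071126$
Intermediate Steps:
$\frac{K{\left(92,150 \right)}}{49744} - \frac{3322}{-46653} = \frac{-96 + 92}{49744} - \frac{3322}{-46653} = \left(-4\right) \frac{1}{49744} - - \frac{3322}{46653} = - \frac{1}{12436} + \frac{3322}{46653} = \frac{41265739}{580176708}$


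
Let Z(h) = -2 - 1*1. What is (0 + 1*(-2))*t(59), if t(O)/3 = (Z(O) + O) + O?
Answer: -690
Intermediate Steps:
Z(h) = -3 (Z(h) = -2 - 1 = -3)
t(O) = -9 + 6*O (t(O) = 3*((-3 + O) + O) = 3*(-3 + 2*O) = -9 + 6*O)
(0 + 1*(-2))*t(59) = (0 + 1*(-2))*(-9 + 6*59) = (0 - 2)*(-9 + 354) = -2*345 = -690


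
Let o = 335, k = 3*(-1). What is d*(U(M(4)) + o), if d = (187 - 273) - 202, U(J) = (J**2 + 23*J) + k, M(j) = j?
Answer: -126720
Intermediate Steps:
k = -3
U(J) = -3 + J**2 + 23*J (U(J) = (J**2 + 23*J) - 3 = -3 + J**2 + 23*J)
d = -288 (d = -86 - 202 = -288)
d*(U(M(4)) + o) = -288*((-3 + 4**2 + 23*4) + 335) = -288*((-3 + 16 + 92) + 335) = -288*(105 + 335) = -288*440 = -126720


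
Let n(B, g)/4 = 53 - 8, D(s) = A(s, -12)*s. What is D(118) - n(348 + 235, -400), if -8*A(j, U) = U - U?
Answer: -180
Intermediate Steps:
A(j, U) = 0 (A(j, U) = -(U - U)/8 = -⅛*0 = 0)
D(s) = 0 (D(s) = 0*s = 0)
n(B, g) = 180 (n(B, g) = 4*(53 - 8) = 4*45 = 180)
D(118) - n(348 + 235, -400) = 0 - 1*180 = 0 - 180 = -180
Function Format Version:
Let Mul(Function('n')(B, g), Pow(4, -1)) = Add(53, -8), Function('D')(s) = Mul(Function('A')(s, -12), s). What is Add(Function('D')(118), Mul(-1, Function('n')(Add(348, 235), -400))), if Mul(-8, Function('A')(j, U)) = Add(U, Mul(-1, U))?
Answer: -180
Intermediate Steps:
Function('A')(j, U) = 0 (Function('A')(j, U) = Mul(Rational(-1, 8), Add(U, Mul(-1, U))) = Mul(Rational(-1, 8), 0) = 0)
Function('D')(s) = 0 (Function('D')(s) = Mul(0, s) = 0)
Function('n')(B, g) = 180 (Function('n')(B, g) = Mul(4, Add(53, -8)) = Mul(4, 45) = 180)
Add(Function('D')(118), Mul(-1, Function('n')(Add(348, 235), -400))) = Add(0, Mul(-1, 180)) = Add(0, -180) = -180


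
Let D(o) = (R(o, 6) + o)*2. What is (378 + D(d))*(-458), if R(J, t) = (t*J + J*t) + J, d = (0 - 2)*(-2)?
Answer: -224420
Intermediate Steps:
d = 4 (d = -2*(-2) = 4)
R(J, t) = J + 2*J*t (R(J, t) = (J*t + J*t) + J = 2*J*t + J = J + 2*J*t)
D(o) = 28*o (D(o) = (o*(1 + 2*6) + o)*2 = (o*(1 + 12) + o)*2 = (o*13 + o)*2 = (13*o + o)*2 = (14*o)*2 = 28*o)
(378 + D(d))*(-458) = (378 + 28*4)*(-458) = (378 + 112)*(-458) = 490*(-458) = -224420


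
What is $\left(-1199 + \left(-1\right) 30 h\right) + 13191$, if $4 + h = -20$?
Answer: $12712$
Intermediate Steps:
$h = -24$ ($h = -4 - 20 = -24$)
$\left(-1199 + \left(-1\right) 30 h\right) + 13191 = \left(-1199 + \left(-1\right) 30 \left(-24\right)\right) + 13191 = \left(-1199 - -720\right) + 13191 = \left(-1199 + 720\right) + 13191 = -479 + 13191 = 12712$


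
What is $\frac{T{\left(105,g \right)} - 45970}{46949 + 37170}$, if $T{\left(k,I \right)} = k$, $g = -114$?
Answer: $- \frac{45865}{84119} \approx -0.54524$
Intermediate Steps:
$\frac{T{\left(105,g \right)} - 45970}{46949 + 37170} = \frac{105 - 45970}{46949 + 37170} = - \frac{45865}{84119}$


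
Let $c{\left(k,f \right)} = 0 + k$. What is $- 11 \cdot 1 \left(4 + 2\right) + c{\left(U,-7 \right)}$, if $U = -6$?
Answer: $-72$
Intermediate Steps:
$c{\left(k,f \right)} = k$
$- 11 \cdot 1 \left(4 + 2\right) + c{\left(U,-7 \right)} = - 11 \cdot 1 \left(4 + 2\right) - 6 = - 11 \cdot 1 \cdot 6 - 6 = \left(-11\right) 6 - 6 = -66 - 6 = -72$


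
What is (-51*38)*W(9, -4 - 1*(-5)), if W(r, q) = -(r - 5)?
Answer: 7752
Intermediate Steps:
W(r, q) = 5 - r (W(r, q) = -(-5 + r) = 5 - r)
(-51*38)*W(9, -4 - 1*(-5)) = (-51*38)*(5 - 1*9) = -1938*(5 - 9) = -1938*(-4) = 7752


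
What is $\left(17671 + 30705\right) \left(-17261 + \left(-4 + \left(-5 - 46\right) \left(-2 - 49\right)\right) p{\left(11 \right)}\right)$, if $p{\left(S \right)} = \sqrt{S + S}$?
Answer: $-835018136 + 125632472 \sqrt{22} \approx -2.4575 \cdot 10^{8}$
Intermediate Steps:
$p{\left(S \right)} = \sqrt{2} \sqrt{S}$ ($p{\left(S \right)} = \sqrt{2 S} = \sqrt{2} \sqrt{S}$)
$\left(17671 + 30705\right) \left(-17261 + \left(-4 + \left(-5 - 46\right) \left(-2 - 49\right)\right) p{\left(11 \right)}\right) = \left(17671 + 30705\right) \left(-17261 + \left(-4 + \left(-5 - 46\right) \left(-2 - 49\right)\right) \sqrt{2} \sqrt{11}\right) = 48376 \left(-17261 + \left(-4 - -2601\right) \sqrt{22}\right) = 48376 \left(-17261 + \left(-4 + 2601\right) \sqrt{22}\right) = 48376 \left(-17261 + 2597 \sqrt{22}\right) = -835018136 + 125632472 \sqrt{22}$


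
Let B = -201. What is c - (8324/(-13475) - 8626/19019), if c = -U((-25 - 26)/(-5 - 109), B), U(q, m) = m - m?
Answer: 187662/175175 ≈ 1.0713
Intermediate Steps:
U(q, m) = 0
c = 0 (c = -1*0 = 0)
c - (8324/(-13475) - 8626/19019) = 0 - (8324/(-13475) - 8626/19019) = 0 - (8324*(-1/13475) - 8626*1/19019) = 0 - (-8324/13475 - 454/1001) = 0 - 1*(-187662/175175) = 0 + 187662/175175 = 187662/175175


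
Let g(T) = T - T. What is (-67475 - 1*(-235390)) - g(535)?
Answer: 167915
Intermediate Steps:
g(T) = 0
(-67475 - 1*(-235390)) - g(535) = (-67475 - 1*(-235390)) - 1*0 = (-67475 + 235390) + 0 = 167915 + 0 = 167915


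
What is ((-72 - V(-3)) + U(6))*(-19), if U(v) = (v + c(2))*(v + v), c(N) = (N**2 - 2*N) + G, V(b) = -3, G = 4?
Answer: -969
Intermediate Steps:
c(N) = 4 + N**2 - 2*N (c(N) = (N**2 - 2*N) + 4 = 4 + N**2 - 2*N)
U(v) = 2*v*(4 + v) (U(v) = (v + (4 + 2**2 - 2*2))*(v + v) = (v + (4 + 4 - 4))*(2*v) = (v + 4)*(2*v) = (4 + v)*(2*v) = 2*v*(4 + v))
((-72 - V(-3)) + U(6))*(-19) = ((-72 - 1*(-3)) + 2*6*(4 + 6))*(-19) = ((-72 + 3) + 2*6*10)*(-19) = (-69 + 120)*(-19) = 51*(-19) = -969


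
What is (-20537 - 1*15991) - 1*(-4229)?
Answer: -32299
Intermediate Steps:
(-20537 - 1*15991) - 1*(-4229) = (-20537 - 15991) + 4229 = -36528 + 4229 = -32299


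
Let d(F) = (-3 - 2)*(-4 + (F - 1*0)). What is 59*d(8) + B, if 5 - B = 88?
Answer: -1263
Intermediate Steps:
B = -83 (B = 5 - 1*88 = 5 - 88 = -83)
d(F) = 20 - 5*F (d(F) = -5*(-4 + (F + 0)) = -5*(-4 + F) = 20 - 5*F)
59*d(8) + B = 59*(20 - 5*8) - 83 = 59*(20 - 40) - 83 = 59*(-20) - 83 = -1180 - 83 = -1263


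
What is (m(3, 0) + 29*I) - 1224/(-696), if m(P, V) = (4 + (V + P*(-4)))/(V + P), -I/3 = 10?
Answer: -75769/87 ≈ -870.91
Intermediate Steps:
I = -30 (I = -3*10 = -30)
m(P, V) = (4 + V - 4*P)/(P + V) (m(P, V) = (4 + (V - 4*P))/(P + V) = (4 + V - 4*P)/(P + V))
(m(3, 0) + 29*I) - 1224/(-696) = ((4 + 0 - 4*3)/(3 + 0) + 29*(-30)) - 1224/(-696) = ((4 + 0 - 12)/3 - 870) - 1224*(-1/696) = ((⅓)*(-8) - 870) + 51/29 = (-8/3 - 870) + 51/29 = -2618/3 + 51/29 = -75769/87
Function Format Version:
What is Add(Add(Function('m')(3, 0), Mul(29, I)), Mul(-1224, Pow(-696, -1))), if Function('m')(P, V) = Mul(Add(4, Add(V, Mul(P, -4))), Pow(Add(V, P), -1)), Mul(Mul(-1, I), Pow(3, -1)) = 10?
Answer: Rational(-75769, 87) ≈ -870.91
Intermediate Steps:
I = -30 (I = Mul(-3, 10) = -30)
Function('m')(P, V) = Mul(Pow(Add(P, V), -1), Add(4, V, Mul(-4, P))) (Function('m')(P, V) = Mul(Add(4, Add(V, Mul(-4, P))), Pow(Add(P, V), -1)) = Mul(Add(4, V, Mul(-4, P)), Pow(Add(P, V), -1)) = Mul(Pow(Add(P, V), -1), Add(4, V, Mul(-4, P))))
Add(Add(Function('m')(3, 0), Mul(29, I)), Mul(-1224, Pow(-696, -1))) = Add(Add(Mul(Pow(Add(3, 0), -1), Add(4, 0, Mul(-4, 3))), Mul(29, -30)), Mul(-1224, Pow(-696, -1))) = Add(Add(Mul(Pow(3, -1), Add(4, 0, -12)), -870), Mul(-1224, Rational(-1, 696))) = Add(Add(Mul(Rational(1, 3), -8), -870), Rational(51, 29)) = Add(Add(Rational(-8, 3), -870), Rational(51, 29)) = Add(Rational(-2618, 3), Rational(51, 29)) = Rational(-75769, 87)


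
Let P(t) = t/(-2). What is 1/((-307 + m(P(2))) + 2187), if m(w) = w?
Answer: 1/1879 ≈ 0.00053220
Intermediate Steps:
P(t) = -t/2 (P(t) = t*(-1/2) = -t/2)
1/((-307 + m(P(2))) + 2187) = 1/((-307 - 1/2*2) + 2187) = 1/((-307 - 1) + 2187) = 1/(-308 + 2187) = 1/1879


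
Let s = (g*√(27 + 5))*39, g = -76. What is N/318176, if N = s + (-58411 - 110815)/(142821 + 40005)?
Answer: -84613/29085422688 - 741*√2/19886 ≈ -0.052700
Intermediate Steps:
s = -11856*√2 (s = -76*√(27 + 5)*39 = -304*√2*39 = -11856*√2 ≈ -16767.)
N = -84613/91413 - 11856*√2 (N = -11856*√2 + (-58411 - 110815)/(142821 + 40005) = -11856*√2 - 169226/182826 = -11856*√2 - 169226*1/182826 = -11856*√2 - 84613/91413 = -84613/91413 - 11856*√2 ≈ -16768.)
N/318176 = (-84613/91413 - 11856*√2)/318176 = (-84613/91413 - 11856*√2)*(1/318176) = -84613/29085422688 - 741*√2/19886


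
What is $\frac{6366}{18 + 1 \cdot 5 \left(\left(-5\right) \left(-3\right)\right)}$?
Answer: $\frac{2122}{31} \approx 68.452$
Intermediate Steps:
$\frac{6366}{18 + 1 \cdot 5 \left(\left(-5\right) \left(-3\right)\right)} = \frac{6366}{18 + 5 \cdot 15} = \frac{6366}{18 + 75} = \frac{6366}{93} = 6366 \cdot \frac{1}{93} = \frac{2122}{31}$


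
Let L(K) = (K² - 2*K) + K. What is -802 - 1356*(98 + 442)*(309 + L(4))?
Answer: -235049842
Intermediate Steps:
L(K) = K² - K
-802 - 1356*(98 + 442)*(309 + L(4)) = -802 - 1356*(98 + 442)*(309 + 4*(-1 + 4)) = -802 - 732240*(309 + 4*3) = -802 - 732240*(309 + 12) = -802 - 732240*321 = -802 - 1356*173340 = -802 - 235049040 = -235049842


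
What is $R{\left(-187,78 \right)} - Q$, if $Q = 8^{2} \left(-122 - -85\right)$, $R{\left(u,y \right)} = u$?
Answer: $2181$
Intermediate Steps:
$Q = -2368$ ($Q = 64 \left(-122 + 85\right) = 64 \left(-37\right) = -2368$)
$R{\left(-187,78 \right)} - Q = -187 - -2368 = -187 + 2368 = 2181$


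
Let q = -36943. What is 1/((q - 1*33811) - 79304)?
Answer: -1/150058 ≈ -6.6641e-6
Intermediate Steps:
1/((q - 1*33811) - 79304) = 1/((-36943 - 1*33811) - 79304) = 1/((-36943 - 33811) - 79304) = 1/(-70754 - 79304) = 1/(-150058) = -1/150058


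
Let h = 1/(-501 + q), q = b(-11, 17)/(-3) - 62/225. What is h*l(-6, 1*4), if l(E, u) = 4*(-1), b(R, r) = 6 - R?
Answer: 450/57031 ≈ 0.0078904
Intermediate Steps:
l(E, u) = -4
q = -1337/225 (q = (6 - 1*(-11))/(-3) - 62/225 = (6 + 11)*(-⅓) - 62*1/225 = 17*(-⅓) - 62/225 = -17/3 - 62/225 = -1337/225 ≈ -5.9422)
h = -225/114062 (h = 1/(-501 - 1337/225) = 1/(-114062/225) = -225/114062 ≈ -0.0019726)
h*l(-6, 1*4) = -225/114062*(-4) = 450/57031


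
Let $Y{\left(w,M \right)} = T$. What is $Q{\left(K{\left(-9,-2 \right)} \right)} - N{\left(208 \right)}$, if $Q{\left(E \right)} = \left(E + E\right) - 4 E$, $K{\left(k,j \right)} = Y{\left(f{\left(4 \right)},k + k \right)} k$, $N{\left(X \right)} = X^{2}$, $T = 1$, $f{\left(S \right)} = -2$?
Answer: $-43246$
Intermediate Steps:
$Y{\left(w,M \right)} = 1$
$K{\left(k,j \right)} = k$ ($K{\left(k,j \right)} = 1 k = k$)
$Q{\left(E \right)} = - 2 E$ ($Q{\left(E \right)} = 2 E - 4 E = - 2 E$)
$Q{\left(K{\left(-9,-2 \right)} \right)} - N{\left(208 \right)} = \left(-2\right) \left(-9\right) - 208^{2} = 18 - 43264 = -43246$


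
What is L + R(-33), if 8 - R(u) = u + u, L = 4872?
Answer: 4946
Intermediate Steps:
R(u) = 8 - 2*u (R(u) = 8 - (u + u) = 8 - 2*u)
L + R(-33) = 4872 + (8 - 2*(-33)) = 4872 + (8 + 66) = 4872 + 74 = 4946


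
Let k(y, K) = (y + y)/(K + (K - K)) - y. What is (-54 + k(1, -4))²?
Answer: 12321/4 ≈ 3080.3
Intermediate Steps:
k(y, K) = -y + 2*y/K (k(y, K) = (2*y)/(K + 0) - y = (2*y)/K - y = 2*y/K - y = -y + 2*y/K)
(-54 + k(1, -4))² = (-54 + 1*(2 - 1*(-4))/(-4))² = (-54 + 1*(-¼)*(2 + 4))² = (-54 + 1*(-¼)*6)² = (-54 - 3/2)² = (-111/2)² = 12321/4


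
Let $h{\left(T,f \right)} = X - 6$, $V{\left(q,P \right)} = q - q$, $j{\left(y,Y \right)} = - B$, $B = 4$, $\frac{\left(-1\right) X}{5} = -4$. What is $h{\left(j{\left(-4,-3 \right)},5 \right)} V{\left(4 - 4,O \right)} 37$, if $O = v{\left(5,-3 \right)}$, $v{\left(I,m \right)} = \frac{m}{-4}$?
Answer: $0$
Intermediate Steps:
$X = 20$ ($X = \left(-5\right) \left(-4\right) = 20$)
$j{\left(y,Y \right)} = -4$ ($j{\left(y,Y \right)} = \left(-1\right) 4 = -4$)
$v{\left(I,m \right)} = - \frac{m}{4}$ ($v{\left(I,m \right)} = m \left(- \frac{1}{4}\right) = - \frac{m}{4}$)
$O = \frac{3}{4}$ ($O = \left(- \frac{1}{4}\right) \left(-3\right) = \frac{3}{4} \approx 0.75$)
$V{\left(q,P \right)} = 0$
$h{\left(T,f \right)} = 14$ ($h{\left(T,f \right)} = 20 - 6 = 14$)
$h{\left(j{\left(-4,-3 \right)},5 \right)} V{\left(4 - 4,O \right)} 37 = 14 \cdot 0 \cdot 37 = 0 \cdot 37 = 0$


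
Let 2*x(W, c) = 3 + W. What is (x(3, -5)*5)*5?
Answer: 75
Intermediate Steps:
x(W, c) = 3/2 + W/2 (x(W, c) = (3 + W)/2 = 3/2 + W/2)
(x(3, -5)*5)*5 = ((3/2 + (1/2)*3)*5)*5 = ((3/2 + 3/2)*5)*5 = (3*5)*5 = 15*5 = 75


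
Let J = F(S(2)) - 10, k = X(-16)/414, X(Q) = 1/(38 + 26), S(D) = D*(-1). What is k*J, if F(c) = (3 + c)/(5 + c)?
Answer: -29/79488 ≈ -0.00036483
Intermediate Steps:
S(D) = -D
X(Q) = 1/64
F(c) = (3 + c)/(5 + c)
k = 1/26496 (k = (1/64)/414 = (1/64)*(1/414) = 1/26496 ≈ 3.7742e-5)
J = -29/3 (J = (3 - 1*2)/(5 - 1*2) - 10 = (3 - 2)/(5 - 2) - 10 = 1/3 - 10 = (⅓)*1 - 10 = ⅓ - 10 = -29/3 ≈ -9.6667)
k*J = (1/26496)*(-29/3) = -29/79488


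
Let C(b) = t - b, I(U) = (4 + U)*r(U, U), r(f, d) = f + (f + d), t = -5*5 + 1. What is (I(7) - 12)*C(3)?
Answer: -5913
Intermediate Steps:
t = -24 (t = -25 + 1 = -24)
r(f, d) = d + 2*f (r(f, d) = f + (d + f) = d + 2*f)
I(U) = 3*U*(4 + U) (I(U) = (4 + U)*(U + 2*U) = (4 + U)*(3*U) = 3*U*(4 + U))
C(b) = -24 - b
(I(7) - 12)*C(3) = (3*7*(4 + 7) - 12)*(-24 - 1*3) = (3*7*11 - 12)*(-24 - 3) = (231 - 12)*(-27) = 219*(-27) = -5913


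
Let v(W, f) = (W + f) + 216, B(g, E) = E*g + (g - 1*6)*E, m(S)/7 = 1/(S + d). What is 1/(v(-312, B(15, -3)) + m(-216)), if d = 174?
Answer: -6/1009 ≈ -0.0059465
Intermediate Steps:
m(S) = 7/(174 + S) (m(S) = 7/(S + 174) = 7/(174 + S))
B(g, E) = E*g + E*(-6 + g) (B(g, E) = E*g + (g - 6)*E = E*g + (-6 + g)*E = E*g + E*(-6 + g))
v(W, f) = 216 + W + f
1/(v(-312, B(15, -3)) + m(-216)) = 1/((216 - 312 + 2*(-3)*(-3 + 15)) + 7/(174 - 216)) = 1/((216 - 312 + 2*(-3)*12) + 7/(-42)) = 1/((216 - 312 - 72) + 7*(-1/42)) = 1/(-168 - ⅙) = 1/(-1009/6) = -6/1009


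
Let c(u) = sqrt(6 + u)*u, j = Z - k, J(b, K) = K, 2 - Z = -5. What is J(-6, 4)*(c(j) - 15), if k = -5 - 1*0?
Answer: -60 + 144*sqrt(2) ≈ 143.65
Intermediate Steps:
Z = 7 (Z = 2 - 1*(-5) = 2 + 5 = 7)
k = -5 (k = -5 + 0 = -5)
j = 12 (j = 7 - 1*(-5) = 7 + 5 = 12)
c(u) = u*sqrt(6 + u)
J(-6, 4)*(c(j) - 15) = 4*(12*sqrt(6 + 12) - 15) = 4*(12*sqrt(18) - 15) = 4*(12*(3*sqrt(2)) - 15) = 4*(36*sqrt(2) - 15) = 4*(-15 + 36*sqrt(2)) = -60 + 144*sqrt(2)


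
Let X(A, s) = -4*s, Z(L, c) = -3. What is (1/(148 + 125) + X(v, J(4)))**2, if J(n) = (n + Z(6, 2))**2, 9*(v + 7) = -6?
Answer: 1190281/74529 ≈ 15.971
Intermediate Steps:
v = -23/3 (v = -7 + (1/9)*(-6) = -7 - 2/3 = -23/3 ≈ -7.6667)
J(n) = (-3 + n)**2 (J(n) = (n - 3)**2 = (-3 + n)**2)
X(A, s) = -4*s
(1/(148 + 125) + X(v, J(4)))**2 = (1/(148 + 125) - 4*(-3 + 4)**2)**2 = (1/273 - 4*1**2)**2 = (1/273 - 4*1)**2 = (1/273 - 4)**2 = (-1091/273)**2 = 1190281/74529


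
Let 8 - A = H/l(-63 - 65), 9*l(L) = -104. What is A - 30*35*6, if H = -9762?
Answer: -371113/52 ≈ -7136.8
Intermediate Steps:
l(L) = -104/9 (l(L) = (⅑)*(-104) = -104/9)
A = -43513/52 (A = 8 - (-9762)/(-104/9) = 8 - (-9762)*(-9)/104 = 8 - 1*43929/52 = 8 - 43929/52 = -43513/52 ≈ -836.79)
A - 30*35*6 = -43513/52 - 30*35*6 = -43513/52 - 1050*6 = -43513/52 - 1*6300 = -43513/52 - 6300 = -371113/52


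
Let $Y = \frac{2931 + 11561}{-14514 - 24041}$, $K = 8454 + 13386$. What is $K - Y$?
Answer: $\frac{842055692}{38555} \approx 21840.0$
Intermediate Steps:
$K = 21840$
$Y = - \frac{14492}{38555}$ ($Y = \frac{14492}{-38555} = 14492 \left(- \frac{1}{38555}\right) = - \frac{14492}{38555} \approx -0.37588$)
$K - Y = 21840 - - \frac{14492}{38555} = 21840 + \frac{14492}{38555} = \frac{842055692}{38555}$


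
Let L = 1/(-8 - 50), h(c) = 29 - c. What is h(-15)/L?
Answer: -2552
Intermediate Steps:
L = -1/58 (L = 1/(-58) = -1/58 ≈ -0.017241)
h(-15)/L = (29 - 1*(-15))/(-1/58) = (29 + 15)*(-58) = 44*(-58) = -2552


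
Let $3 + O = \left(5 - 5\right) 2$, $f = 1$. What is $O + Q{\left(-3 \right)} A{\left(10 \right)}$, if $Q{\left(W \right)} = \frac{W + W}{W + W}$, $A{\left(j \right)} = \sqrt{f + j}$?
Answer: $-3 + \sqrt{11} \approx 0.31662$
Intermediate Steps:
$A{\left(j \right)} = \sqrt{1 + j}$
$O = -3$ ($O = -3 + \left(5 - 5\right) 2 = -3 + 0 \cdot 2 = -3 + 0 = -3$)
$Q{\left(W \right)} = 1$ ($Q{\left(W \right)} = \frac{2 W}{2 W} = 2 W \frac{1}{2 W} = 1$)
$O + Q{\left(-3 \right)} A{\left(10 \right)} = -3 + 1 \sqrt{1 + 10} = -3 + 1 \sqrt{11} = -3 + \sqrt{11}$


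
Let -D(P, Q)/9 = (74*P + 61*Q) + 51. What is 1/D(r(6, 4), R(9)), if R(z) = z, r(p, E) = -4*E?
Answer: 1/5256 ≈ 0.00019026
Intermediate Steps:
D(P, Q) = -459 - 666*P - 549*Q (D(P, Q) = -9*((74*P + 61*Q) + 51) = -9*((61*Q + 74*P) + 51) = -9*(51 + 61*Q + 74*P) = -459 - 666*P - 549*Q)
1/D(r(6, 4), R(9)) = 1/(-459 - (-2664)*4 - 549*9) = 1/(-459 - 666*(-16) - 4941) = 1/(-459 + 10656 - 4941) = 1/5256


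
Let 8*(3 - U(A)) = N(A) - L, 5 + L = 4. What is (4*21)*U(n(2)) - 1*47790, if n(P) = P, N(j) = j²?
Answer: -95181/2 ≈ -47591.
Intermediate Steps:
L = -1 (L = -5 + 4 = -1)
U(A) = 23/8 - A²/8 (U(A) = 3 - (A² - 1*(-1))/8 = 3 - (A² + 1)/8 = 3 - (1 + A²)/8 = 3 + (-⅛ - A²/8) = 23/8 - A²/8)
(4*21)*U(n(2)) - 1*47790 = (4*21)*(23/8 - ⅛*2²) - 1*47790 = 84*(23/8 - ⅛*4) - 47790 = 84*(23/8 - ½) - 47790 = 84*(19/8) - 47790 = 399/2 - 47790 = -95181/2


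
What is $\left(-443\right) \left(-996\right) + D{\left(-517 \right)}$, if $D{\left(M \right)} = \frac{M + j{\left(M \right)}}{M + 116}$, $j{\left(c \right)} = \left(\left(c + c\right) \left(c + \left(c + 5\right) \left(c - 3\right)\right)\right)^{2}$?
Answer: $- \frac{75491728689553779}{401} \approx -1.8826 \cdot 10^{14}$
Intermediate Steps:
$j{\left(c \right)} = 4 c^{2} \left(c + \left(-3 + c\right) \left(5 + c\right)\right)^{2}$ ($j{\left(c \right)} = \left(2 c \left(c + \left(5 + c\right) \left(-3 + c\right)\right)\right)^{2} = \left(2 c \left(c + \left(-3 + c\right) \left(5 + c\right)\right)\right)^{2} = 4 c^{2} \left(c + \left(-3 + c\right) \left(5 + c\right)\right)^{2}$)
$D{\left(M \right)} = \frac{M + 4 M^{2} \left(-15 + M^{2} + 3 M\right)^{2}}{116 + M}$ ($D{\left(M \right)} = \frac{M + 4 M^{2} \left(-15 + M^{2} + 3 M\right)^{2}}{M + 116} = \frac{M + 4 M^{2} \left(-15 + M^{2} + 3 M\right)^{2}}{116 + M}$)
$\left(-443\right) \left(-996\right) + D{\left(-517 \right)} = \left(-443\right) \left(-996\right) - \frac{517 \left(1 + 4 \left(-517\right) \left(-15 + \left(-517\right)^{2} + 3 \left(-517\right)\right)^{2}\right)}{116 - 517} = 441228 - \frac{517 \left(1 + 4 \left(-517\right) \left(-15 + 267289 - 1551\right)^{2}\right)}{-401} = 441228 - - \frac{517 \left(1 + 4 \left(-517\right) 265723^{2}\right)}{401} = 441228 - - \frac{517 \left(1 + 4 \left(-517\right) 70608712729\right)}{401} = 441228 - - \frac{517 \left(1 - 146018817923572\right)}{401} = 441228 - \left(- \frac{517}{401}\right) \left(-146018817923571\right) = 441228 - \frac{75491728866486207}{401} = - \frac{75491728689553779}{401}$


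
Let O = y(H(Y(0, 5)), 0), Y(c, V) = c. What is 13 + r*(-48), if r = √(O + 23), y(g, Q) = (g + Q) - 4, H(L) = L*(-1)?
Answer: 13 - 48*√19 ≈ -196.23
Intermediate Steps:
H(L) = -L
y(g, Q) = -4 + Q + g (y(g, Q) = (Q + g) - 4 = -4 + Q + g)
O = -4 (O = -4 + 0 - 1*0 = -4 + 0 + 0 = -4)
r = √19 (r = √(-4 + 23) = √19 ≈ 4.3589)
13 + r*(-48) = 13 + √19*(-48) = 13 - 48*√19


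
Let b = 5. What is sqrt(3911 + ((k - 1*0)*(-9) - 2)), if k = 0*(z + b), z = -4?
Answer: sqrt(3909) ≈ 62.522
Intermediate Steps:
k = 0 (k = 0*(-4 + 5) = 0*1 = 0)
sqrt(3911 + ((k - 1*0)*(-9) - 2)) = sqrt(3911 + ((0 - 1*0)*(-9) - 2)) = sqrt(3911 + ((0 + 0)*(-9) - 2)) = sqrt(3911 + (0*(-9) - 2)) = sqrt(3911 + (0 - 2)) = sqrt(3911 - 2) = sqrt(3909)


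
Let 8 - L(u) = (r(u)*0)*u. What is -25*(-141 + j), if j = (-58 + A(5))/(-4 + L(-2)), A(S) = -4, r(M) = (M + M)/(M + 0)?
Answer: 7825/2 ≈ 3912.5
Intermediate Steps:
r(M) = 2 (r(M) = (2*M)/M = 2)
L(u) = 8 (L(u) = 8 - 2*0*u = 8 - 0*u = 8 - 1*0 = 8 + 0 = 8)
j = -31/2 (j = (-58 - 4)/(-4 + 8) = -62/4 = -62*¼ = -31/2 ≈ -15.500)
-25*(-141 + j) = -25*(-141 - 31/2) = -25*(-313/2) = 7825/2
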